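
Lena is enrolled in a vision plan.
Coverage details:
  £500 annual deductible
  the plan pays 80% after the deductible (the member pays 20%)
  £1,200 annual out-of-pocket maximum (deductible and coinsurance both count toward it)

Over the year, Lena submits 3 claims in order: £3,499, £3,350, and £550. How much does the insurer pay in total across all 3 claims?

Claim 1 — £3,499: £500 to deductible, leaving £2,999; member's 20% is £599.80. Cost to member: £1,099.80. OOP to date £1,099.80. Insurer: £3,499 − £1,099.80 = £2,399.20.
Claim 2 — £3,350: deductible met; 20% of £3,350 = £670. That would push OOP to £1,769.80, over the £1,200 cap, so member pays £1,200 − £1,099.80 = £100.20. Insurer: £3,350 − £100.20 = £3,249.80.
Claim 3 — £550: 20% coinsurance on £550 = £110. OOP would hit £1,310 > £1,200, so the cap limits the member to £1,200 − £1,200 = £0. Insurer: £550 − £0 = £550.
Insurer total: £2,399.20 + £3,249.80 + £550 = £6,199.

£6,199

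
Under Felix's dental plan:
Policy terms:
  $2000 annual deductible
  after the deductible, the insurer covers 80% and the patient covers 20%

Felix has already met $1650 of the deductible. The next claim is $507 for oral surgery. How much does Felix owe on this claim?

Remaining deductible: $2000 − $1650 = $350.
The remaining $157 (= $507 − $350) moves to coinsurance.
Patient's 20% share of $157 is $31.40.
That puts the patient's cost at $350 + $31.40 = $381.40.

$381.40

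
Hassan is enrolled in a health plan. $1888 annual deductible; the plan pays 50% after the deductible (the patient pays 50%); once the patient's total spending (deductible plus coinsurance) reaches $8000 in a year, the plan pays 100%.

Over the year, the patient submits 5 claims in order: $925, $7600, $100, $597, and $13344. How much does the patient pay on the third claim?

$50

Claim 1 ($925): all of it applies to the deductible. Patient owes $925 (running OOP $925).
Claim 2 ($7600): $963 to deductible, leaving $6637; 50% of $6637 = $3318.50. Patient pays $4281.50; OOP now $5206.50.
Claim 3 ($100): deductible already satisfied, so patient's share is 50% × $100 = $50. Patient owes $50 (running OOP $5256.50).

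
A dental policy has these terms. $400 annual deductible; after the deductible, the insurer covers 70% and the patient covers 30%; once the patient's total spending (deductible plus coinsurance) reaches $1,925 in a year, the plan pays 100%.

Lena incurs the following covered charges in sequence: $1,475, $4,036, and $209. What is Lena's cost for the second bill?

$1,202.50

#1 ($1,475): $400 to deductible, leaving $1,075; coinsurance $1,075 × 30% = $322.50. Cost to patient: $722.50. OOP to date $722.50.
#2 ($4,036): deductible met; 30% of $4,036 = $1,210.80. Adding that to $722.50 gives $1,933.30, past the $1,925 cap; patient pays only $1,925 − $722.50 = $1,202.50.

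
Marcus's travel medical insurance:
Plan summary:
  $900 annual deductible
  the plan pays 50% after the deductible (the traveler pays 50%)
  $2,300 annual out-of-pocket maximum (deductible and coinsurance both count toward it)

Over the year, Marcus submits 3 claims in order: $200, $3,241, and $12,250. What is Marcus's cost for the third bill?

Bill 1, $200: fully absorbed by the deductible. Traveler pays $200; OOP now $200.
Bill 2, $3,241: deductible takes $700, $2,541 remains; 50% of $2,541 = $1,270.50. Traveler pays $1,970.50; OOP now $2,170.50.
Bill 3, $12,250: deductible already satisfied, so traveler's share is 50% × $12,250 = $6,125. Adding that to $2,170.50 gives $8,295.50, past the $2,300 cap; traveler pays only $2,300 − $2,170.50 = $129.50.

$129.50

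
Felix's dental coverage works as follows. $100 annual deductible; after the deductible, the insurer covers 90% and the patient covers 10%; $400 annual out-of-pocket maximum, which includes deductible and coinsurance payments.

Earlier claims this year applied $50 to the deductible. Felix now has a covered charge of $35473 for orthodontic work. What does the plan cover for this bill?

$50 of the $100 deductible is already met, leaving $50.
The remaining $35423 (= $35473 − $50) moves to coinsurance.
Patient's 10% share of $35423 is $3542.30.
So the patient owes $50 + $3542.30 = $3592.30 before any cap.
Adding $3592.30 to the $50 already spent would give $3642.30, which exceeds the $400 cap; the patient pays just $400 − $50 = $350.
The insurer covers the remainder: $35473 − $350 = $35123.

$35123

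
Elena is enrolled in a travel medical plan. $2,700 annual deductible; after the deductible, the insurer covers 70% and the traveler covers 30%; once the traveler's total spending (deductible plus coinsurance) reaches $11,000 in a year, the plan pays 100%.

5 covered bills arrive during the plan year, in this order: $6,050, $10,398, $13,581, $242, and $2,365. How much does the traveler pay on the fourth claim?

Bill 1, $6,050: $2,700 finishes the deductible; $3,350 goes to coinsurance; traveler's 30% is $1,005. Traveler owes $3,705 (running OOP $3,705).
Bill 2, $10,398: deductible already satisfied, so traveler's share is 30% × $10,398 = $3,119.40. Cost to traveler: $3,119.40. OOP to date $6,824.40.
Bill 3, $13,581: deductible met; 30% of $13,581 = $4,074.30. Cost to traveler: $4,074.30. OOP to date $10,898.70.
Bill 4, $242: deductible already satisfied, so traveler's share is 30% × $242 = $72.60. Cost to traveler: $72.60. OOP to date $10,971.30.

$72.60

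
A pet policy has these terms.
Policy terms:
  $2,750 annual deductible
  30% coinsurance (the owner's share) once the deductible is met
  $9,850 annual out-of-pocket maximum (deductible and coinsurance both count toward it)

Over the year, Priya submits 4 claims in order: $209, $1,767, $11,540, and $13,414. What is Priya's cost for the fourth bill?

Claim 1 ($209): entire amount goes to the deductible. Owner pays $209; OOP now $209.
Claim 2 ($1,767): all of it applies to the deductible. Cost to owner: $1,767. OOP to date $1,976.
Claim 3 ($11,540): $774 finishes the deductible; $10,766 goes to coinsurance; 30% of $10,766 = $3,229.80. Owner pays $4,003.80; OOP now $5,979.80.
Claim 4 ($13,414): deductible already satisfied, so owner's share is 30% × $13,414 = $4,024.20. OOP would hit $10,004 > $9,850, so the cap limits the owner to $9,850 − $5,979.80 = $3,870.20.

$3,870.20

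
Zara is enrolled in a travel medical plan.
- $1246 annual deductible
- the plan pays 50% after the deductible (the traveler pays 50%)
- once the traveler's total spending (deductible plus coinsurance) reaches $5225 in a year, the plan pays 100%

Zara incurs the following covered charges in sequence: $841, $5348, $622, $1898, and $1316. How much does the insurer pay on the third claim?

$311

Claim 1 ($841): entire amount goes to the deductible. Cost to traveler: $841. OOP to date $841. Plan pays $841 − $841 = $0.
Claim 2 ($5348): $405 finishes the deductible; $4943 goes to coinsurance; traveler's 50% is $2471.50. Traveler owes $2876.50 (running OOP $3717.50). Plan pays $5348 − $2876.50 = $2471.50.
Claim 3 ($622): deductible already satisfied, so traveler's share is 50% × $622 = $311. Traveler owes $311 (running OOP $4028.50). Insurer: $622 − $311 = $311.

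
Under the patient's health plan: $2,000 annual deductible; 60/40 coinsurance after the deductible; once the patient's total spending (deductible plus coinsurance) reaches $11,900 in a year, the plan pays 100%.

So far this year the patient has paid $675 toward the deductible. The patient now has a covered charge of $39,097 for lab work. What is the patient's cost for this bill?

Remaining deductible: $2,000 − $675 = $1,325.
The remaining $37,772 (= $39,097 − $1,325) moves to coinsurance.
Coinsurance: $37,772 × 40% = $15,108.80.
That puts the patient's cost at $1,325 + $15,108.80 = $16,433.80 before any cap.
That would bring total out-of-pocket to $17,108.80, past the $11,900 cap. The patient is capped at $11,900 − $675 = $11,225 on this claim.

$11,225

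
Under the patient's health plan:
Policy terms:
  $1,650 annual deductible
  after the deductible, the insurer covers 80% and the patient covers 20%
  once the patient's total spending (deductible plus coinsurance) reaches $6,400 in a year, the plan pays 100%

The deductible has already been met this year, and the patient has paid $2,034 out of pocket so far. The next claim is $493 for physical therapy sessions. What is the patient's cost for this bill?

$98.60

With the deductible met, the entire $493 is subject to coinsurance.
Patient's 20% share of $493 is $98.60.
Cumulative spending $2,034 + $98.60 = $2,132.60 stays under the $6,400 maximum.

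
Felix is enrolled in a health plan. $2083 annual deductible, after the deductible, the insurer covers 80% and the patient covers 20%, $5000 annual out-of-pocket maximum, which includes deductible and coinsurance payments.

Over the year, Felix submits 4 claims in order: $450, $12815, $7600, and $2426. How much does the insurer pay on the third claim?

$6919.40

Bill 1, $450: entire amount goes to the deductible. Cost to patient: $450. OOP to date $450. Plan pays $450 − $450 = $0.
Bill 2, $12815: $1633 to deductible, leaving $11182; 20% of $11182 = $2236.40. Patient pays $3869.40; OOP now $4319.40. Plan pays $12815 − $3869.40 = $8945.60.
Bill 3, $7600: deductible met; 20% of $7600 = $1520. Adding that to $4319.40 gives $5839.40, past the $5000 cap; patient pays only $5000 − $4319.40 = $680.60. Insurer: $7600 − $680.60 = $6919.40.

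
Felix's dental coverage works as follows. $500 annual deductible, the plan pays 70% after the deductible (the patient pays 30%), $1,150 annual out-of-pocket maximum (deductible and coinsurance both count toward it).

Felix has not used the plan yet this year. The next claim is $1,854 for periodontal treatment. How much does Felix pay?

Nothing has been paid toward the $500 deductible, so the first $500 of this charge is applied there.
That leaves $1,854 − $500 = $1,354 for coinsurance.
Patient's 30% share of $1,354 is $406.20.
So the patient owes $500 + $406.20 = $906.20 before any cap.
Total out-of-pocket so far would be $0 + $906.20 = $906.20, below the $1,150 cap — no reduction.

$906.20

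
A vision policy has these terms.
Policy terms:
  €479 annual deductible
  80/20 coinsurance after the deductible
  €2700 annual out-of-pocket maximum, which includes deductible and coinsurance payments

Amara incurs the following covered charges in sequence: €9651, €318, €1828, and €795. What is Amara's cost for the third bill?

€323

Claim 1 — €9651: €479 finishes the deductible; €9172 goes to coinsurance; coinsurance €9172 × 20% = €1834.40. Member pays €2313.40; OOP now €2313.40.
Claim 2 — €318: deductible met; 20% of €318 = €63.60. Member pays €63.60; OOP now €2377.
Claim 3 — €1828: deductible met; 20% of €1828 = €365.60. Adding that to €2377 gives €2742.60, past the €2700 cap; member pays only €2700 − €2377 = €323.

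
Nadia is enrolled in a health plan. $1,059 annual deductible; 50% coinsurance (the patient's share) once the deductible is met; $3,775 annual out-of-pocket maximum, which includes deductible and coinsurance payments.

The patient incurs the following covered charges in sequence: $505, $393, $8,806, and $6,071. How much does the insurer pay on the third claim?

$5,929

#1 ($505): all of it applies to the deductible. Patient pays $505; OOP now $505. Insurer: $505 − $505 = $0.
#2 ($393): fully absorbed by the deductible. Patient pays $393; OOP now $898. Plan pays $393 − $393 = $0.
#3 ($8,806): $161 to deductible, leaving $8,645; patient's 50% is $4,322.50. Together that's $161 + $4,322.50 = $4,483.50. OOP would hit $5,381.50 > $3,775, so the cap limits the patient to $3,775 − $898 = $2,877. Plan pays $8,806 − $2,877 = $5,929.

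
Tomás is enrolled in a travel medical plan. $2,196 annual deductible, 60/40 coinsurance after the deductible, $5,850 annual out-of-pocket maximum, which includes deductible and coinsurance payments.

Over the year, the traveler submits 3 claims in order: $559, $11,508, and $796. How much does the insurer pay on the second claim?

Claim 1 — $559: entire amount goes to the deductible. Traveler owes $559 (running OOP $559). Plan pays $559 − $559 = $0.
Claim 2 — $11,508: deductible takes $1,637, $9,871 remains; coinsurance $9,871 × 40% = $3,948.40. Together that's $1,637 + $3,948.40 = $5,585.40. That would push OOP to $6,144.40, over the $5,850 cap, so traveler pays $5,850 − $559 = $5,291. Plan pays $11,508 − $5,291 = $6,217.

$6,217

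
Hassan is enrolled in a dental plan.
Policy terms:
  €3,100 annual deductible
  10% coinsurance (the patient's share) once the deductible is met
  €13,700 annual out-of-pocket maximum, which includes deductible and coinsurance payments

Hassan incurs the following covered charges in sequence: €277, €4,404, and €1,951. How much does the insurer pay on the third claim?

Bill 1, €277: all of it applies to the deductible. Patient owes €277 (running OOP €277). Plan pays €277 − €277 = €0.
Bill 2, €4,404: €2,823 to deductible, leaving €1,581; patient's 10% is €158.10. Patient pays €2,981.10; OOP now €3,258.10. Insurer: €4,404 − €2,981.10 = €1,422.90.
Bill 3, €1,951: deductible met; 10% of €1,951 = €195.10. Patient owes €195.10 (running OOP €3,453.20). Plan pays €1,951 − €195.10 = €1,755.90.

€1,755.90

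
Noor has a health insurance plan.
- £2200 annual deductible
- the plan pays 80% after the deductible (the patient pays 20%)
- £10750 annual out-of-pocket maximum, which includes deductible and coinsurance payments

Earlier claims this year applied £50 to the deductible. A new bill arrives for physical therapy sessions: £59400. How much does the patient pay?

£50 of the £2200 deductible is already met, leaving £2150.
The remaining £57250 (= £59400 − £2150) moves to coinsurance.
20% of £57250 = £11450 falls to the patient.
Patient responsibility before any cap: £2150 + £11450 = £13600.
That would bring total out-of-pocket to £13650, past the £10750 cap. The patient is capped at £10750 − £50 = £10700 on this claim.

£10700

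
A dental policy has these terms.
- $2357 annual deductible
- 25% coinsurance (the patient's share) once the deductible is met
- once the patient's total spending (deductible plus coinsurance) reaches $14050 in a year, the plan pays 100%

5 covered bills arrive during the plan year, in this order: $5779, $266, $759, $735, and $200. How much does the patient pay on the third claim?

Claim 1 — $5779: $2357 to deductible, leaving $3422; patient's 25% is $855.50. Patient pays $3212.50; OOP now $3212.50.
Claim 2 — $266: deductible already satisfied, so patient's share is 25% × $266 = $66.50. Patient pays $66.50; OOP now $3279.
Claim 3 — $759: deductible met; 25% of $759 = $189.75. Cost to patient: $189.75. OOP to date $3468.75.

$189.75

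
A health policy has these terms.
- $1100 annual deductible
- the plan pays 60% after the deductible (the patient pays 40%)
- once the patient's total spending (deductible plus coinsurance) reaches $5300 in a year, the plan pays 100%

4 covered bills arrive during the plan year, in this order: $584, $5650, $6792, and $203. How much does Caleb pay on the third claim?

$2146.40

Bill 1, $584: all of it applies to the deductible. Cost to patient: $584. OOP to date $584.
Bill 2, $5650: $516 finishes the deductible; $5134 goes to coinsurance; patient's 40% is $2053.60. Patient owes $2569.60 (running OOP $3153.60).
Bill 3, $6792: 40% coinsurance on $6792 = $2716.80. Adding that to $3153.60 gives $5870.40, past the $5300 cap; patient pays only $5300 − $3153.60 = $2146.40.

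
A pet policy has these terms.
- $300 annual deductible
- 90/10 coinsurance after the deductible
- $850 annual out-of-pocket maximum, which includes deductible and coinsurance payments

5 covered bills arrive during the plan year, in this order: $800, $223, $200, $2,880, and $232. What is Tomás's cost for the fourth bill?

$288

Claim 1 — $800: $300 to deductible, leaving $500; 10% of $500 = $50. Owner pays $350; OOP now $350.
Claim 2 — $223: deductible already satisfied, so owner's share is 10% × $223 = $22.30. Owner owes $22.30 (running OOP $372.30).
Claim 3 — $200: deductible met; 10% of $200 = $20. Owner pays $20; OOP now $392.30.
Claim 4 — $2,880: 10% coinsurance on $2,880 = $288. Owner owes $288 (running OOP $680.30).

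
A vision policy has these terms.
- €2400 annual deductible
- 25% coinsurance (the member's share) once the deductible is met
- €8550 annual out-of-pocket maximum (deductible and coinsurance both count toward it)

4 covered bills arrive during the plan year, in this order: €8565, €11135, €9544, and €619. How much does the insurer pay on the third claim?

€7719

#1 (€8565): €2400 finishes the deductible; €6165 goes to coinsurance; coinsurance €6165 × 25% = €1541.25. Member pays €3941.25; OOP now €3941.25. Insurer: €8565 − €3941.25 = €4623.75.
#2 (€11135): deductible already satisfied, so member's share is 25% × €11135 = €2783.75. Member owes €2783.75 (running OOP €6725). Insurer: €11135 − €2783.75 = €8351.25.
#3 (€9544): 25% coinsurance on €9544 = €2386. Adding that to €6725 gives €9111, past the €8550 cap; member pays only €8550 − €6725 = €1825. Insurer: €9544 − €1825 = €7719.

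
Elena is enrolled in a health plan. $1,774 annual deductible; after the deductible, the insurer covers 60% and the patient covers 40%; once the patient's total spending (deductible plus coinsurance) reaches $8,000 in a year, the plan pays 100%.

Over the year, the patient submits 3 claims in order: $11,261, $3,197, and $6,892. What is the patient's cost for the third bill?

$1,152.40

#1 ($11,261): deductible takes $1,774, $9,487 remains; 40% of $9,487 = $3,794.80. Patient owes $5,568.80 (running OOP $5,568.80).
#2 ($3,197): deductible met; 40% of $3,197 = $1,278.80. Patient pays $1,278.80; OOP now $6,847.60.
#3 ($6,892): 40% coinsurance on $6,892 = $2,756.80. Adding that to $6,847.60 gives $9,604.40, past the $8,000 cap; patient pays only $8,000 − $6,847.60 = $1,152.40.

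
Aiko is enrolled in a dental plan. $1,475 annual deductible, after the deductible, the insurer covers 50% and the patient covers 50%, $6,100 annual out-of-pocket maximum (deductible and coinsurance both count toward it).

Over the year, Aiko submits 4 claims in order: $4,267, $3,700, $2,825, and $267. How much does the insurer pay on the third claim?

$1,446

Claim 1 — $4,267: $1,475 to deductible, leaving $2,792; 50% of $2,792 = $1,396. Cost to patient: $2,871. OOP to date $2,871. Insurer: $4,267 − $2,871 = $1,396.
Claim 2 — $3,700: deductible met; 50% of $3,700 = $1,850. Patient pays $1,850; OOP now $4,721. Insurer: $3,700 − $1,850 = $1,850.
Claim 3 — $2,825: 50% coinsurance on $2,825 = $1,412.50. OOP would hit $6,133.50 > $6,100, so the cap limits the patient to $6,100 − $4,721 = $1,379. Insurer: $2,825 − $1,379 = $1,446.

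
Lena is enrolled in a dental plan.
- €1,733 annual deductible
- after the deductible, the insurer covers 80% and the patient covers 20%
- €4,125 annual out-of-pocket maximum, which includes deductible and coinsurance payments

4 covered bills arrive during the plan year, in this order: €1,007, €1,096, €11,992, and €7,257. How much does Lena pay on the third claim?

€2,318

Bill 1, €1,007: entire amount goes to the deductible. Patient pays €1,007; OOP now €1,007.
Bill 2, €1,096: €726 finishes the deductible; €370 goes to coinsurance; coinsurance €370 × 20% = €74. Patient owes €800 (running OOP €1,807).
Bill 3, €11,992: deductible met; 20% of €11,992 = €2,398.40. That would push OOP to €4,205.40, over the €4,125 cap, so patient pays €4,125 − €1,807 = €2,318.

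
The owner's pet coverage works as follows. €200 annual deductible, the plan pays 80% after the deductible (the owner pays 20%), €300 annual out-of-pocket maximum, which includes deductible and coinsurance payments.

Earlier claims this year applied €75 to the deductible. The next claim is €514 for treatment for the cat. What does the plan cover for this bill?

Deductible still to meet: €200 − €75 = €125.
After the €125 deductible portion, €514 − €125 = €389 is subject to coinsurance.
Owner's 20% share of €389 is €77.80.
That puts the owner's cost at €125 + €77.80 = €202.80 before any cap.
Year-to-date out-of-pocket becomes €75 + €202.80 = €277.80, still under the €300 maximum, so no cap applies.
Insurer pays the balance: €514 − €202.80 = €311.20.

€311.20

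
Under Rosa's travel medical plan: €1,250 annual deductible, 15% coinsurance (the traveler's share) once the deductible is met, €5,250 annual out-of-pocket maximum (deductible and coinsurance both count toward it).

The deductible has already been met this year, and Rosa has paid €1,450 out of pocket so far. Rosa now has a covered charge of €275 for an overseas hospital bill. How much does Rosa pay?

With the deductible met, the entire €275 is subject to coinsurance.
Coinsurance: €275 × 15% = €41.25.
Year-to-date out-of-pocket becomes €1,450 + €41.25 = €1,491.25, still under the €5,250 maximum, so no cap applies.

€41.25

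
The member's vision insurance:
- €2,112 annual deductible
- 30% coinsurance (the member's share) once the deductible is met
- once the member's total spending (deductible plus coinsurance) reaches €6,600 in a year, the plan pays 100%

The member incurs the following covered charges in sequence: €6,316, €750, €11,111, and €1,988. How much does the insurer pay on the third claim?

€8,109.20

Claim 1 — €6,316: €2,112 to deductible, leaving €4,204; coinsurance €4,204 × 30% = €1,261.20. Cost to member: €3,373.20. OOP to date €3,373.20. Insurer: €6,316 − €3,373.20 = €2,942.80.
Claim 2 — €750: deductible met; 30% of €750 = €225. Member owes €225 (running OOP €3,598.20). Insurer: €750 − €225 = €525.
Claim 3 — €11,111: 30% coinsurance on €11,111 = €3,333.30. OOP would hit €6,931.50 > €6,600, so the cap limits the member to €6,600 − €3,598.20 = €3,001.80. Plan pays €11,111 − €3,001.80 = €8,109.20.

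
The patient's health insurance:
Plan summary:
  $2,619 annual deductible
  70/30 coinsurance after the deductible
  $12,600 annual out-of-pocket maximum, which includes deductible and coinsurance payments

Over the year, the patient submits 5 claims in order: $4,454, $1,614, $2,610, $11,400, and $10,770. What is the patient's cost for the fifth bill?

Claim 1 ($4,454): deductible takes $2,619, $1,835 remains; patient's 30% is $550.50. Patient owes $3,169.50 (running OOP $3,169.50).
Claim 2 ($1,614): deductible already satisfied, so patient's share is 30% × $1,614 = $484.20. Patient owes $484.20 (running OOP $3,653.70).
Claim 3 ($2,610): deductible met; 30% of $2,610 = $783. Patient pays $783; OOP now $4,436.70.
Claim 4 ($11,400): deductible met; 30% of $11,400 = $3,420. Patient pays $3,420; OOP now $7,856.70.
Claim 5 ($10,770): deductible already satisfied, so patient's share is 30% × $10,770 = $3,231. Patient pays $3,231; OOP now $11,087.70.

$3,231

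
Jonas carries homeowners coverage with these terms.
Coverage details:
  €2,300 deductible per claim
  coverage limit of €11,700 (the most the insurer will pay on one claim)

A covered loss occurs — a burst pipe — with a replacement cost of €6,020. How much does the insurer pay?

Subtract the deductible: €6,020 − €2,300 = €3,720.
That's under the €11,700 cap, so the insurer reimburses the full €3,720.

€3,720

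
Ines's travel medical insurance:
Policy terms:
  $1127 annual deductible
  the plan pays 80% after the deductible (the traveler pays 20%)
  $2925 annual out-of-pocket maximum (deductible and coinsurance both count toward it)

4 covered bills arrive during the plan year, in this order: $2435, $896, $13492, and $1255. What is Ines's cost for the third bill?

$1357.20

Claim 1 — $2435: $1127 to deductible, leaving $1308; coinsurance $1308 × 20% = $261.60. Traveler owes $1388.60 (running OOP $1388.60).
Claim 2 — $896: deductible met; 20% of $896 = $179.20. Traveler owes $179.20 (running OOP $1567.80).
Claim 3 — $13492: deductible already satisfied, so traveler's share is 20% × $13492 = $2698.40. OOP would hit $4266.20 > $2925, so the cap limits the traveler to $2925 − $1567.80 = $1357.20.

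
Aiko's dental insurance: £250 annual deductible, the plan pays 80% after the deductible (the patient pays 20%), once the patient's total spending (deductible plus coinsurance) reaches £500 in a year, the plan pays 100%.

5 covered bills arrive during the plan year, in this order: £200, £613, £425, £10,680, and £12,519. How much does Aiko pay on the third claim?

Bill 1, £200: entire amount goes to the deductible. Patient pays £200; OOP now £200.
Bill 2, £613: £50 finishes the deductible; £563 goes to coinsurance; 20% of £563 = £112.60. Patient pays £162.60; OOP now £362.60.
Bill 3, £425: 20% coinsurance on £425 = £85. Patient owes £85 (running OOP £447.60).

£85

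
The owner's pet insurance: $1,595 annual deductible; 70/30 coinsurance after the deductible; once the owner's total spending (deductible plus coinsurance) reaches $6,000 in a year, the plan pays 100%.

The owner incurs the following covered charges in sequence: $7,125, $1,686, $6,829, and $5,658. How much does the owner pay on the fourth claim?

Claim 1 ($7,125): $1,595 finishes the deductible; $5,530 goes to coinsurance; coinsurance $5,530 × 30% = $1,659. Owner pays $3,254; OOP now $3,254.
Claim 2 ($1,686): deductible met; 30% of $1,686 = $505.80. Owner pays $505.80; OOP now $3,759.80.
Claim 3 ($6,829): 30% coinsurance on $6,829 = $2,048.70. Owner pays $2,048.70; OOP now $5,808.50.
Claim 4 ($5,658): deductible met; 30% of $5,658 = $1,697.40. OOP would hit $7,505.90 > $6,000, so the cap limits the owner to $6,000 − $5,808.50 = $191.50.

$191.50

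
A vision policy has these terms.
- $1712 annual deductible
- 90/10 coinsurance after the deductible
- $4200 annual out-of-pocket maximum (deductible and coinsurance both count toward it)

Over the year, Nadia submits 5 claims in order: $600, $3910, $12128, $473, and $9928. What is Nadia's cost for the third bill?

$1212.80

Claim 1 — $600: entire amount goes to the deductible. Cost to member: $600. OOP to date $600.
Claim 2 — $3910: $1112 to deductible, leaving $2798; coinsurance $2798 × 10% = $279.80. Member owes $1391.80 (running OOP $1991.80).
Claim 3 — $12128: deductible already satisfied, so member's share is 10% × $12128 = $1212.80. Member owes $1212.80 (running OOP $3204.60).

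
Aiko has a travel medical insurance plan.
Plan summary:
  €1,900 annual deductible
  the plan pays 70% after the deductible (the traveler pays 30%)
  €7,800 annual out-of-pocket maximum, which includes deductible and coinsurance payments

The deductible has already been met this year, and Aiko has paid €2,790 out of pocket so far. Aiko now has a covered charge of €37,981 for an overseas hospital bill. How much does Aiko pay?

€5,010

With the deductible met, the entire €37,981 is subject to coinsurance.
30% of €37,981 = €11,394.30 falls to the traveler.
That would bring total out-of-pocket to €14,184.30, past the €7,800 cap. The traveler is capped at €7,800 − €2,790 = €5,010 on this claim.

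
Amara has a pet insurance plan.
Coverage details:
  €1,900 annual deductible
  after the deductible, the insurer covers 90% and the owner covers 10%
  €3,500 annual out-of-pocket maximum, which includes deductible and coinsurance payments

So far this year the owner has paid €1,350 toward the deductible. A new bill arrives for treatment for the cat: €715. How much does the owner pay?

Deductible still to meet: €1,900 − €1,350 = €550.
After the €550 deductible portion, €715 − €550 = €165 is subject to coinsurance.
Owner's 10% share of €165 is €16.50.
So the owner owes €550 + €16.50 = €566.50 before any cap.
Total out-of-pocket so far would be €1,350 + €566.50 = €1,916.50, below the €3,500 cap — no reduction.

€566.50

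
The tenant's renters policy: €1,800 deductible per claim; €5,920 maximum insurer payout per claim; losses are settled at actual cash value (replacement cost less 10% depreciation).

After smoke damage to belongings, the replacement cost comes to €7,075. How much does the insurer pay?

Actual cash value after 10% depreciation: €7,075 × 90% = €6,367.50.
Less the €1,800 deductible: €6,367.50 − €1,800 = €4,567.50.
€4,567.50 ≤ €5,920, so the limit doesn't bind; insurer pays €4,567.50.

€4,567.50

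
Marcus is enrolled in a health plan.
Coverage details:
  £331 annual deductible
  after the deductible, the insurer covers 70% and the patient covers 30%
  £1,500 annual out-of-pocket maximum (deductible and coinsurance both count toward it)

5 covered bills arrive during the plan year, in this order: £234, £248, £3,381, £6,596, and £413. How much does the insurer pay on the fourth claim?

Claim 1 (£234): entire amount goes to the deductible. Patient pays £234; OOP now £234. Plan pays £234 − £234 = £0.
Claim 2 (£248): £97 finishes the deductible; £151 goes to coinsurance; 30% of £151 = £45.30. Patient pays £142.30; OOP now £376.30. Insurer: £248 − £142.30 = £105.70.
Claim 3 (£3,381): deductible already satisfied, so patient's share is 30% × £3,381 = £1,014.30. Cost to patient: £1,014.30. OOP to date £1,390.60. Plan pays £3,381 − £1,014.30 = £2,366.70.
Claim 4 (£6,596): deductible already satisfied, so patient's share is 30% × £6,596 = £1,978.80. That would push OOP to £3,369.40, over the £1,500 cap, so patient pays £1,500 − £1,390.60 = £109.40. Plan pays £6,596 − £109.40 = £6,486.60.

£6,486.60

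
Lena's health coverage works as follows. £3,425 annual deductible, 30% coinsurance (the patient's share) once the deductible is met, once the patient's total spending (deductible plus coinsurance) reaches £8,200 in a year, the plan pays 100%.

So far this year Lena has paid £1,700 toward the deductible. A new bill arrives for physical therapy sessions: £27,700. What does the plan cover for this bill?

£1,700 of the £3,425 deductible is already met, leaving £1,725.
That leaves £27,700 − £1,725 = £25,975 for coinsurance.
30% of £25,975 = £7,792.50 falls to the patient.
So the patient owes £1,725 + £7,792.50 = £9,517.50 before any cap.
Adding £9,517.50 to the £1,700 already spent would give £11,217.50, which exceeds the £8,200 cap; the patient pays just £8,200 − £1,700 = £6,500.
Insurer pays the balance: £27,700 − £6,500 = £21,200.

£21,200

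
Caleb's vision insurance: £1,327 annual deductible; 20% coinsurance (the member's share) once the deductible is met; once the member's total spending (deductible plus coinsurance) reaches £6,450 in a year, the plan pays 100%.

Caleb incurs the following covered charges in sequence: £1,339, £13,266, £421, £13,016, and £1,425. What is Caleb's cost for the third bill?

£84.20

Claim 1 (£1,339): £1,327 finishes the deductible; £12 goes to coinsurance; 20% of £12 = £2.40. Member pays £1,329.40; OOP now £1,329.40.
Claim 2 (£13,266): deductible met; 20% of £13,266 = £2,653.20. Member pays £2,653.20; OOP now £3,982.60.
Claim 3 (£421): deductible met; 20% of £421 = £84.20. Member pays £84.20; OOP now £4,066.80.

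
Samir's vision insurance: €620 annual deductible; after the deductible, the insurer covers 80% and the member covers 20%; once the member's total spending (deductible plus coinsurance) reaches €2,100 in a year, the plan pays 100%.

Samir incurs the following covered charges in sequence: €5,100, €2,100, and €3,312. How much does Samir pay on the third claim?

Bill 1, €5,100: deductible takes €620, €4,480 remains; coinsurance €4,480 × 20% = €896. Cost to member: €1,516. OOP to date €1,516.
Bill 2, €2,100: deductible already satisfied, so member's share is 20% × €2,100 = €420. Member pays €420; OOP now €1,936.
Bill 3, €3,312: deductible already satisfied, so member's share is 20% × €3,312 = €662.40. That would push OOP to €2,598.40, over the €2,100 cap, so member pays €2,100 − €1,936 = €164.

€164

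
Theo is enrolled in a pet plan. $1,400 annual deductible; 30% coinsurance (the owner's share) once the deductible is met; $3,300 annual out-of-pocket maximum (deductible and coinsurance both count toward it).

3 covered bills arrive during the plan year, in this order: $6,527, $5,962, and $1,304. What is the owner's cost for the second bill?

Bill 1, $6,527: $1,400 finishes the deductible; $5,127 goes to coinsurance; coinsurance $5,127 × 30% = $1,538.10. Cost to owner: $2,938.10. OOP to date $2,938.10.
Bill 2, $5,962: deductible already satisfied, so owner's share is 30% × $5,962 = $1,788.60. That would push OOP to $4,726.70, over the $3,300 cap, so owner pays $3,300 − $2,938.10 = $361.90.

$361.90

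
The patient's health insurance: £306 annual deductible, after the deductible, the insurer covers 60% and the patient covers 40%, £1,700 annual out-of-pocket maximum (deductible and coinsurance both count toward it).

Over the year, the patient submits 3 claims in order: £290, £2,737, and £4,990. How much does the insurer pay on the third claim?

£4,684.40

Claim 1 — £290: all of it applies to the deductible. Cost to patient: £290. OOP to date £290. Plan pays £290 − £290 = £0.
Claim 2 — £2,737: deductible takes £16, £2,721 remains; 40% of £2,721 = £1,088.40. Patient pays £1,104.40; OOP now £1,394.40. Plan pays £2,737 − £1,104.40 = £1,632.60.
Claim 3 — £4,990: 40% coinsurance on £4,990 = £1,996. Adding that to £1,394.40 gives £3,390.40, past the £1,700 cap; patient pays only £1,700 − £1,394.40 = £305.60. Insurer: £4,990 − £305.60 = £4,684.40.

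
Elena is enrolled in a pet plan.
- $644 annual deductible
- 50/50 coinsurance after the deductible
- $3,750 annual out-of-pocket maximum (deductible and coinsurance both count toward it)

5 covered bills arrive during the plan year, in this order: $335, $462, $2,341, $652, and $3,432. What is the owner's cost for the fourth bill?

$326

Claim 1 — $335: fully absorbed by the deductible. Owner pays $335; OOP now $335.
Claim 2 — $462: $309 finishes the deductible; $153 goes to coinsurance; coinsurance $153 × 50% = $76.50. Cost to owner: $385.50. OOP to date $720.50.
Claim 3 — $2,341: 50% coinsurance on $2,341 = $1,170.50. Owner pays $1,170.50; OOP now $1,891.
Claim 4 — $652: 50% coinsurance on $652 = $326. Cost to owner: $326. OOP to date $2,217.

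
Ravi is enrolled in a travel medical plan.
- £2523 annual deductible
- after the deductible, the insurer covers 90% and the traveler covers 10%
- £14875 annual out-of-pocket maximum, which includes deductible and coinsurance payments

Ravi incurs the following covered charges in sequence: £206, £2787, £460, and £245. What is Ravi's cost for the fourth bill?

£24.50

Bill 1, £206: fully absorbed by the deductible. Cost to traveler: £206. OOP to date £206.
Bill 2, £2787: deductible takes £2317, £470 remains; coinsurance £470 × 10% = £47. Traveler pays £2364; OOP now £2570.
Bill 3, £460: deductible already satisfied, so traveler's share is 10% × £460 = £46. Traveler owes £46 (running OOP £2616).
Bill 4, £245: deductible met; 10% of £245 = £24.50. Cost to traveler: £24.50. OOP to date £2640.50.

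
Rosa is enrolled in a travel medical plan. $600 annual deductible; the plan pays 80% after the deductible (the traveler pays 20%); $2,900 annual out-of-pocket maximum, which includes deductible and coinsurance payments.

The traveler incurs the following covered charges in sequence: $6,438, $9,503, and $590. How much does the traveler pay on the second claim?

$1,132.40

Claim 1 — $6,438: $600 to deductible, leaving $5,838; coinsurance $5,838 × 20% = $1,167.60. Traveler pays $1,767.60; OOP now $1,767.60.
Claim 2 — $9,503: deductible met; 20% of $9,503 = $1,900.60. OOP would hit $3,668.20 > $2,900, so the cap limits the traveler to $2,900 − $1,767.60 = $1,132.40.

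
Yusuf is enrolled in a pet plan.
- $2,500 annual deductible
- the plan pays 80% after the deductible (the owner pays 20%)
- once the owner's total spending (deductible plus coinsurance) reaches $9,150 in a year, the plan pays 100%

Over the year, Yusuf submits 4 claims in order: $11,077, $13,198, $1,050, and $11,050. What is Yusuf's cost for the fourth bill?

$2,085

#1 ($11,077): deductible takes $2,500, $8,577 remains; coinsurance $8,577 × 20% = $1,715.40. Owner owes $4,215.40 (running OOP $4,215.40).
#2 ($13,198): deductible already satisfied, so owner's share is 20% × $13,198 = $2,639.60. Owner owes $2,639.60 (running OOP $6,855).
#3 ($1,050): deductible already satisfied, so owner's share is 20% × $1,050 = $210. Owner owes $210 (running OOP $7,065).
#4 ($11,050): 20% coinsurance on $11,050 = $2,210. That would push OOP to $9,275, over the $9,150 cap, so owner pays $9,150 − $7,065 = $2,085.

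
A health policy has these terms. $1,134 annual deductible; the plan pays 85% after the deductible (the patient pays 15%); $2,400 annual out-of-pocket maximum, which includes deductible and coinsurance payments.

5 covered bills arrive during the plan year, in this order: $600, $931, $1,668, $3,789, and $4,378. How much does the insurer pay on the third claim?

$1,417.80

Claim 1 — $600: entire amount goes to the deductible. Cost to patient: $600. OOP to date $600. Plan pays $600 − $600 = $0.
Claim 2 — $931: $534 finishes the deductible; $397 goes to coinsurance; coinsurance $397 × 15% = $59.55. Patient owes $593.55 (running OOP $1,193.55). Insurer: $931 − $593.55 = $337.45.
Claim 3 — $1,668: deductible met; 15% of $1,668 = $250.20. Patient pays $250.20; OOP now $1,443.75. Plan pays $1,668 − $250.20 = $1,417.80.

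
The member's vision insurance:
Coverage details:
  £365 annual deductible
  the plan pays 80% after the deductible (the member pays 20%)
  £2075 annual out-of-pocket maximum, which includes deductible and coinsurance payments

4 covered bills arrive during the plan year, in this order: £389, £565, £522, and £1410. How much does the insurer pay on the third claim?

Bill 1, £389: £365 to deductible, leaving £24; 20% of £24 = £4.80. Cost to member: £369.80. OOP to date £369.80. Plan pays £389 − £369.80 = £19.20.
Bill 2, £565: deductible already satisfied, so member's share is 20% × £565 = £113. Cost to member: £113. OOP to date £482.80. Insurer: £565 − £113 = £452.
Bill 3, £522: deductible met; 20% of £522 = £104.40. Member pays £104.40; OOP now £587.20. Plan pays £522 − £104.40 = £417.60.

£417.60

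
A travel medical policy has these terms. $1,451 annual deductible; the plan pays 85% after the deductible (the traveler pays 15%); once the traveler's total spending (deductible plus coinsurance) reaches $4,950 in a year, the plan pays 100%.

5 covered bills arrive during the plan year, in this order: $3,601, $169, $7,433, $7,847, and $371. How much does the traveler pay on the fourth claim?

Bill 1, $3,601: deductible takes $1,451, $2,150 remains; 15% of $2,150 = $322.50. Cost to traveler: $1,773.50. OOP to date $1,773.50.
Bill 2, $169: deductible already satisfied, so traveler's share is 15% × $169 = $25.35. Cost to traveler: $25.35. OOP to date $1,798.85.
Bill 3, $7,433: 15% coinsurance on $7,433 = $1,114.95. Traveler pays $1,114.95; OOP now $2,913.80.
Bill 4, $7,847: 15% coinsurance on $7,847 = $1,177.05. Traveler pays $1,177.05; OOP now $4,090.85.

$1,177.05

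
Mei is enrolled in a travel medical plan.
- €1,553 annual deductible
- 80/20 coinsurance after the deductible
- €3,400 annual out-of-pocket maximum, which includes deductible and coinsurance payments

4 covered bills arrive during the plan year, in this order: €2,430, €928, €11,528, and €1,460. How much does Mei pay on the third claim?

Claim 1 (€2,430): deductible takes €1,553, €877 remains; coinsurance €877 × 20% = €175.40. Traveler pays €1,728.40; OOP now €1,728.40.
Claim 2 (€928): deductible already satisfied, so traveler's share is 20% × €928 = €185.60. Cost to traveler: €185.60. OOP to date €1,914.
Claim 3 (€11,528): deductible already satisfied, so traveler's share is 20% × €11,528 = €2,305.60. OOP would hit €4,219.60 > €3,400, so the cap limits the traveler to €3,400 − €1,914 = €1,486.

€1,486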